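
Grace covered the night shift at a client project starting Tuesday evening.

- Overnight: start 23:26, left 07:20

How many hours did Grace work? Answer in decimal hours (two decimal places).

Overnight: 23:26 → midnight = 0 h 34 min; midnight → 07:20 = 7 h 20 min; span 7 h 54 min

7.90 hours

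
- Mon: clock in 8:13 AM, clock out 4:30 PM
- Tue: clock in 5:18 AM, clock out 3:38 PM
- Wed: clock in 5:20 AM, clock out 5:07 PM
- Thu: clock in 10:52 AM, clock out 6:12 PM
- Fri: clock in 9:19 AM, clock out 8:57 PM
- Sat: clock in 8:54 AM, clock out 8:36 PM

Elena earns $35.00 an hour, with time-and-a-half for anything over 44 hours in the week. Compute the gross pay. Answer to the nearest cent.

Mon: 8:13 AM–4:30 PM = 8 h 17 min
Tue: 5:18 AM–3:38 PM = 10 h 20 min
Wed: 5:20 AM–5:07 PM = 11 h 47 min
Thu: 10:52 AM–6:12 PM = 7 h 20 min
Fri: 9:19 AM–8:57 PM = 11 h 38 min
Sat: 8:54 AM–8:36 PM = 11 h 42 min
Total worked: 61 h 4 min = 3664 min.
Regular 44 h 0 min = 2640 min at $35.00/h; overtime 17 h 4 min = 1024 min at $52.50/h.
Pay = (2640 × $35.00 + 1024 × $52.50) ÷ 60 = $2436.00.

$2436.00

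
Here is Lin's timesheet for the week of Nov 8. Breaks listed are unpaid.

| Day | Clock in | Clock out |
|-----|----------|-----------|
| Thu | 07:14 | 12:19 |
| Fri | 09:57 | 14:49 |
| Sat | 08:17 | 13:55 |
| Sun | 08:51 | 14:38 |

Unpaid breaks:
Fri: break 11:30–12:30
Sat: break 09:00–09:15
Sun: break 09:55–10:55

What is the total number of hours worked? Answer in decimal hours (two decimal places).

19.12 hours

Thu: 07:14–12:19 = 5 h 5 min
Fri: 09:57–14:49 = 4 h 52 min; less 60 min break → 3 h 52 min
Sat: 08:17–13:55 = 5 h 38 min; less 15 min break → 5 h 23 min
Sun: 08:51–14:38 = 5 h 47 min; less 60 min break → 4 h 47 min
Total: 5 h 5 min + 3 h 52 min + 5 h 23 min + 4 h 47 min = 19 h 7 min.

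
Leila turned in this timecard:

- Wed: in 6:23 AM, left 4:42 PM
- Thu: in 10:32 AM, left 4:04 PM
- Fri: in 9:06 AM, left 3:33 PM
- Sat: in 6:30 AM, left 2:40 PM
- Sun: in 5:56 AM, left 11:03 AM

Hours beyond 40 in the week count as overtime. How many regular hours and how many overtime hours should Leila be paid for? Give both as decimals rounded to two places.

Wed: 6:23 AM–4:42 PM = 10 h 19 min
Thu: 10:32 AM–4:04 PM = 5 h 32 min
Fri: 9:06 AM–3:33 PM = 6 h 27 min
Sat: 6:30 AM–2:40 PM = 8 h 10 min
Sun: 5:56 AM–11:03 AM = 5 h 7 min
Total worked: 35 h 35 min = 35.58 h.
Threshold 40 h → overtime 0 h 0 min, regular 35 h 35 min.

Regular 35.58 hours, overtime 0.00 hours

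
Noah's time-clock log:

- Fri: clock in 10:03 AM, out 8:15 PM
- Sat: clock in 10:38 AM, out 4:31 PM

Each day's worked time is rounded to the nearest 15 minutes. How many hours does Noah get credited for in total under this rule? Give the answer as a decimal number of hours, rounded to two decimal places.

Fri: 10:03 AM–8:15 PM = 10 h 12 min → rounds to 10 h 15 min
Sat: 10:38 AM–4:31 PM = 5 h 53 min → rounds to 6 h 0 min
Total credited: 16 h 15 min.

16.25 hours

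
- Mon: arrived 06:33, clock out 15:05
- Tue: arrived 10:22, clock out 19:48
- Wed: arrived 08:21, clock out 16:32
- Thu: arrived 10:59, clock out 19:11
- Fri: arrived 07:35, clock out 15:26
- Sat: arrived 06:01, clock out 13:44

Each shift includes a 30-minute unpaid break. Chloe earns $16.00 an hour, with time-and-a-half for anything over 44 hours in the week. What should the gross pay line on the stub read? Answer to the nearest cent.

$774.00

Mon: 06:33–15:05 = 8 h 32 min; less 30 min break → 8 h 2 min
Tue: 10:22–19:48 = 9 h 26 min; less 30 min break → 8 h 56 min
Wed: 08:21–16:32 = 8 h 11 min; less 30 min break → 7 h 41 min
Thu: 10:59–19:11 = 8 h 12 min; less 30 min break → 7 h 42 min
Fri: 07:35–15:26 = 7 h 51 min; less 30 min break → 7 h 21 min
Sat: 06:01–13:44 = 7 h 43 min; less 30 min break → 7 h 13 min
Total worked: 46 h 55 min = 2815 min.
Regular 44 h 0 min = 2640 min at $16.00/h; overtime 2 h 55 min = 175 min at $24.00/h.
Pay = (2640 × $16.00 + 175 × $24.00) ÷ 60 = $774.00.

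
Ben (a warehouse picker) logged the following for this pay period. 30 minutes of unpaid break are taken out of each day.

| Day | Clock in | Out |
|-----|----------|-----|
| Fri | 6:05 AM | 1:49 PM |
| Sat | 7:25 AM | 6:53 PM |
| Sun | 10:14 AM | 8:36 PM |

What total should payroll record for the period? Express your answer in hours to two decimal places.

Fri: 6:05 AM–1:49 PM = 7 h 44 min; less 30 min break → 7 h 14 min
Sat: 7:25 AM–6:53 PM = 11 h 28 min; less 30 min break → 10 h 58 min
Sun: 10:14 AM–8:36 PM = 10 h 22 min; less 30 min break → 9 h 52 min
Total: 7 h 14 min + 10 h 58 min + 9 h 52 min = 28 h 4 min.

28.07 hours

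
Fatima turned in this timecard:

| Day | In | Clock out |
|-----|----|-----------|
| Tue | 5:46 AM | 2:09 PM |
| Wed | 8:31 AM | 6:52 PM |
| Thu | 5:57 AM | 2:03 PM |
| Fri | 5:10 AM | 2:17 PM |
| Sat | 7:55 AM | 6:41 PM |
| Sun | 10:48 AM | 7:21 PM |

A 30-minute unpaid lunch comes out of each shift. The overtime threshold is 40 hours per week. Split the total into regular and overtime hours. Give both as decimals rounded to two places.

Regular 40.00 hours, overtime 12.27 hours

Tue: 5:46 AM–2:09 PM = 8 h 23 min; less 30 min break → 7 h 53 min
Wed: 8:31 AM–6:52 PM = 10 h 21 min; less 30 min break → 9 h 51 min
Thu: 5:57 AM–2:03 PM = 8 h 6 min; less 30 min break → 7 h 36 min
Fri: 5:10 AM–2:17 PM = 9 h 7 min; less 30 min break → 8 h 37 min
Sat: 7:55 AM–6:41 PM = 10 h 46 min; less 30 min break → 10 h 16 min
Sun: 10:48 AM–7:21 PM = 8 h 33 min; less 30 min break → 8 h 3 min
Total worked: 52 h 16 min = 52.27 h.
Threshold 40 h → overtime 12 h 16 min, regular 40 h 0 min.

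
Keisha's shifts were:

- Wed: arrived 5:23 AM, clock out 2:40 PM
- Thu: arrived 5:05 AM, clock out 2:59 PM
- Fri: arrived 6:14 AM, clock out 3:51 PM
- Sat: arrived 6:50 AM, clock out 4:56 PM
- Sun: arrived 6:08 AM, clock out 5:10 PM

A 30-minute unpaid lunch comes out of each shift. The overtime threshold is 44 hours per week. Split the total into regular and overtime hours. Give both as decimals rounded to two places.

Wed: 5:23 AM–2:40 PM = 9 h 17 min; less 30 min break → 8 h 47 min
Thu: 5:05 AM–2:59 PM = 9 h 54 min; less 30 min break → 9 h 24 min
Fri: 6:14 AM–3:51 PM = 9 h 37 min; less 30 min break → 9 h 7 min
Sat: 6:50 AM–4:56 PM = 10 h 6 min; less 30 min break → 9 h 36 min
Sun: 6:08 AM–5:10 PM = 11 h 2 min; less 30 min break → 10 h 32 min
Total worked: 47 h 26 min = 47.43 h.
Threshold 44 h → overtime 3 h 26 min, regular 44 h 0 min.

Regular 44.00 hours, overtime 3.43 hours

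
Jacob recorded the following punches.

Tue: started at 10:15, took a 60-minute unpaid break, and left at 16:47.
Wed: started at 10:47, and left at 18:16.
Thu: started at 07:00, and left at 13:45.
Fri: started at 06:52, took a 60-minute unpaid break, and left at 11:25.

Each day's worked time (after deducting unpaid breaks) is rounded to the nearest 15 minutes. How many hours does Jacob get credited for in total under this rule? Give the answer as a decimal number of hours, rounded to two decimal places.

23.25 hours

Tue: 10:15–16:47 = 6 h 32 min − 60 min = 5 h 32 min → rounds to 5 h 30 min
Wed: 10:47–18:16 = 7 h 29 min → rounds to 7 h 30 min
Thu: 07:00–13:45 = 6 h 45 min → rounds to 6 h 45 min
Fri: 06:52–11:25 = 4 h 33 min − 60 min = 3 h 33 min → rounds to 3 h 30 min
Total credited: 23 h 15 min.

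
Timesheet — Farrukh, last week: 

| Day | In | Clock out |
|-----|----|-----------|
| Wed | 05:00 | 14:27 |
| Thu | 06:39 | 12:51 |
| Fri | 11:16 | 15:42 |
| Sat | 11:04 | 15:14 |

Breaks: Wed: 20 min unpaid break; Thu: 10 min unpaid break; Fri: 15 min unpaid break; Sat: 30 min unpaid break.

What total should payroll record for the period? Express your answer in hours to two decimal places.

23.00 hours

Wed: 05:00–14:27 = 9 h 27 min; less 20 min break → 9 h 7 min
Thu: 06:39–12:51 = 6 h 12 min; less 10 min break → 6 h 2 min
Fri: 11:16–15:42 = 4 h 26 min; less 15 min break → 4 h 11 min
Sat: 11:04–15:14 = 4 h 10 min; less 30 min break → 3 h 40 min
Total: 9 h 7 min + 6 h 2 min + 4 h 11 min + 3 h 40 min = 23 h 0 min.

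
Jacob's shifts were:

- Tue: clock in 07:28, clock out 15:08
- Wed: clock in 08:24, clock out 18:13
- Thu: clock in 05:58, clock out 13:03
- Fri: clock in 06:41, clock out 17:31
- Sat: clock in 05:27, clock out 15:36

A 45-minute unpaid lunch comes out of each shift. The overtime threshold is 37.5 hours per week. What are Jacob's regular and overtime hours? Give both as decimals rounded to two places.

Regular 37.50 hours, overtime 4.30 hours

Tue: 07:28–15:08 = 7 h 40 min; less 45 min break → 6 h 55 min
Wed: 08:24–18:13 = 9 h 49 min; less 45 min break → 9 h 4 min
Thu: 05:58–13:03 = 7 h 5 min; less 45 min break → 6 h 20 min
Fri: 06:41–17:31 = 10 h 50 min; less 45 min break → 10 h 5 min
Sat: 05:27–15:36 = 10 h 9 min; less 45 min break → 9 h 24 min
Total worked: 41 h 48 min = 41.80 h.
Threshold 37.5 h → overtime 4 h 18 min, regular 37 h 30 min.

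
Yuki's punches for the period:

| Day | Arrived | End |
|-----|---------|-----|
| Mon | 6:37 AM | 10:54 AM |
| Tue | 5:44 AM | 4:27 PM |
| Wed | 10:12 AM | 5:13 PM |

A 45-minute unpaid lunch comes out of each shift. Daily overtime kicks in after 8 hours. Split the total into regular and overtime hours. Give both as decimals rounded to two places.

Mon: 6:37 AM–10:54 AM = 4 h 17 min; less 45 min break → 3 h 32 min
Tue: 5:44 AM–4:27 PM = 10 h 43 min; less 45 min break → 9 h 58 min
Wed: 10:12 AM–5:13 PM = 7 h 1 min; less 45 min break → 6 h 16 min
Mon reg 3 h 32 min / OT 0 h 0 min; Tue reg 8 h 0 min / OT 1 h 58 min; Wed reg 6 h 16 min / OT 0 h 0 min.
Totals: regular 17 h 48 min, overtime 1 h 58 min.

Regular 17.80 hours, overtime 1.97 hours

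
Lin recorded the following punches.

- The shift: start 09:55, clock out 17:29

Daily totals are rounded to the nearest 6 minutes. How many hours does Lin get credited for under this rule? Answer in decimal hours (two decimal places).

The shift: 09:55–17:29 = 7 h 34 min → rounds to 7 h 36 min

7.60 hours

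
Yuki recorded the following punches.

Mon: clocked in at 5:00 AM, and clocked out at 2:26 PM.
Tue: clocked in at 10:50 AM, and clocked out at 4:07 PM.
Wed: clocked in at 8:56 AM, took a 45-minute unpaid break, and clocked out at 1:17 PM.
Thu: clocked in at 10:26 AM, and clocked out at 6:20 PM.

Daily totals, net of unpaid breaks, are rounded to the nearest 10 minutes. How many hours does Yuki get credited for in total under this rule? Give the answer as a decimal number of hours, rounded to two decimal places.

26.33 hours

Mon: 5:00 AM–2:26 PM = 9 h 26 min → rounds to 9 h 30 min
Tue: 10:50 AM–4:07 PM = 5 h 17 min → rounds to 5 h 20 min
Wed: 8:56 AM–1:17 PM = 4 h 21 min − 45 min = 3 h 36 min → rounds to 3 h 40 min
Thu: 10:26 AM–6:20 PM = 7 h 54 min → rounds to 7 h 50 min
Total credited: 26 h 20 min.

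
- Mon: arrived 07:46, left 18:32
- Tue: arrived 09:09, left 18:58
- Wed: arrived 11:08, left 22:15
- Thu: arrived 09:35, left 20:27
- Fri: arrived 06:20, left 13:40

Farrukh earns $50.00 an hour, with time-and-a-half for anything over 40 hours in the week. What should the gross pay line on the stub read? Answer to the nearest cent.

Mon: 07:46–18:32 = 10 h 46 min
Tue: 09:09–18:58 = 9 h 49 min
Wed: 11:08–22:15 = 11 h 7 min
Thu: 09:35–20:27 = 10 h 52 min
Fri: 06:20–13:40 = 7 h 20 min
Total worked: 49 h 54 min = 2994 min.
Regular 40 h 0 min = 2400 min at $50.00/h; overtime 9 h 54 min = 594 min at $75.00/h.
Pay = (2400 × $50.00 + 594 × $75.00) ÷ 60 = $2742.50.

$2742.50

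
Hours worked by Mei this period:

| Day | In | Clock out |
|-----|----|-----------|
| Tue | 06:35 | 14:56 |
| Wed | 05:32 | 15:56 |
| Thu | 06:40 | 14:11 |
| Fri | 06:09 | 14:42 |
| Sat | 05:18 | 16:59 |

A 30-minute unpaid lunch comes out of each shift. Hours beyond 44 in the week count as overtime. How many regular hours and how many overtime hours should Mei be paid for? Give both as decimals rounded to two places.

Tue: 06:35–14:56 = 8 h 21 min; less 30 min break → 7 h 51 min
Wed: 05:32–15:56 = 10 h 24 min; less 30 min break → 9 h 54 min
Thu: 06:40–14:11 = 7 h 31 min; less 30 min break → 7 h 1 min
Fri: 06:09–14:42 = 8 h 33 min; less 30 min break → 8 h 3 min
Sat: 05:18–16:59 = 11 h 41 min; less 30 min break → 11 h 11 min
Total worked: 44 h 0 min = 44.00 h.
Threshold 44 h → overtime 0 h 0 min, regular 44 h 0 min.

Regular 44.00 hours, overtime 0.00 hours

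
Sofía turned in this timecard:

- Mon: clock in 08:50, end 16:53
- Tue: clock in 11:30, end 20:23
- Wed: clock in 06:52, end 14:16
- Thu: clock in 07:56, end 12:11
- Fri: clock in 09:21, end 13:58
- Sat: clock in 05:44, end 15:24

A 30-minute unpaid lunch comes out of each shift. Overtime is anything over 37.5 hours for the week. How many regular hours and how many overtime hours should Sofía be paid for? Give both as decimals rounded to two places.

Mon: 08:50–16:53 = 8 h 3 min; less 30 min break → 7 h 33 min
Tue: 11:30–20:23 = 8 h 53 min; less 30 min break → 8 h 23 min
Wed: 06:52–14:16 = 7 h 24 min; less 30 min break → 6 h 54 min
Thu: 07:56–12:11 = 4 h 15 min; less 30 min break → 3 h 45 min
Fri: 09:21–13:58 = 4 h 37 min; less 30 min break → 4 h 7 min
Sat: 05:44–15:24 = 9 h 40 min; less 30 min break → 9 h 10 min
Total worked: 39 h 52 min = 39.87 h.
Threshold 37.5 h → overtime 2 h 22 min, regular 37 h 30 min.

Regular 37.50 hours, overtime 2.37 hours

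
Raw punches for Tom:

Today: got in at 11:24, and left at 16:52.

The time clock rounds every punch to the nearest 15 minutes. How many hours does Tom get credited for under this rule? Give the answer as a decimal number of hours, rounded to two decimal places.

Today: in 11:24→11:30, out 16:52→16:45; 5 h 15 min

5.25 hours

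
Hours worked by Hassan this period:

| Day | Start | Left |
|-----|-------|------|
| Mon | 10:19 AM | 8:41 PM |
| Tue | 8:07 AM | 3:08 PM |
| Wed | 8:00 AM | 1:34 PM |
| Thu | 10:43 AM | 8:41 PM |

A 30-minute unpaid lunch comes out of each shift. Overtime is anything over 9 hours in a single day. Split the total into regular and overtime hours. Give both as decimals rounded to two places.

Mon: 10:19 AM–8:41 PM = 10 h 22 min; less 30 min break → 9 h 52 min
Tue: 8:07 AM–3:08 PM = 7 h 1 min; less 30 min break → 6 h 31 min
Wed: 8:00 AM–1:34 PM = 5 h 34 min; less 30 min break → 5 h 4 min
Thu: 10:43 AM–8:41 PM = 9 h 58 min; less 30 min break → 9 h 28 min
Mon reg 9 h 0 min / OT 0 h 52 min; Tue reg 6 h 31 min / OT 0 h 0 min; Wed reg 5 h 4 min / OT 0 h 0 min; Thu reg 9 h 0 min / OT 0 h 28 min.
Totals: regular 29 h 35 min, overtime 1 h 20 min.

Regular 29.58 hours, overtime 1.33 hours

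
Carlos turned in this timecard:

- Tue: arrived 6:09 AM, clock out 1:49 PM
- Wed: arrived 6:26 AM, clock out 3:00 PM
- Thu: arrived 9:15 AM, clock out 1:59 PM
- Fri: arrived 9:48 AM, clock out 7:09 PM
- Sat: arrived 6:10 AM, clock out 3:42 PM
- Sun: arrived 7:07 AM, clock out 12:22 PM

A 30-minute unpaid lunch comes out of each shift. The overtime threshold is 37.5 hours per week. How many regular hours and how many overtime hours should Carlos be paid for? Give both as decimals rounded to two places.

Tue: 6:09 AM–1:49 PM = 7 h 40 min; less 30 min break → 7 h 10 min
Wed: 6:26 AM–3:00 PM = 8 h 34 min; less 30 min break → 8 h 4 min
Thu: 9:15 AM–1:59 PM = 4 h 44 min; less 30 min break → 4 h 14 min
Fri: 9:48 AM–7:09 PM = 9 h 21 min; less 30 min break → 8 h 51 min
Sat: 6:10 AM–3:42 PM = 9 h 32 min; less 30 min break → 9 h 2 min
Sun: 7:07 AM–12:22 PM = 5 h 15 min; less 30 min break → 4 h 45 min
Total worked: 42 h 6 min = 42.10 h.
Threshold 37.5 h → overtime 4 h 36 min, regular 37 h 30 min.

Regular 37.50 hours, overtime 4.60 hours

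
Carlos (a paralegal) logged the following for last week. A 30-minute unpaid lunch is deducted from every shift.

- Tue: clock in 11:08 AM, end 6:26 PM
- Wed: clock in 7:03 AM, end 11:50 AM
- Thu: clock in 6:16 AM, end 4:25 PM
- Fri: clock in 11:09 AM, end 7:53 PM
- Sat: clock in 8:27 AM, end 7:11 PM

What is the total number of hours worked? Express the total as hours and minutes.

Tue: 11:08 AM–6:26 PM = 7 h 18 min; less 30 min break → 6 h 48 min
Wed: 7:03 AM–11:50 AM = 4 h 47 min; less 30 min break → 4 h 17 min
Thu: 6:16 AM–4:25 PM = 10 h 9 min; less 30 min break → 9 h 39 min
Fri: 11:09 AM–7:53 PM = 8 h 44 min; less 30 min break → 8 h 14 min
Sat: 8:27 AM–7:11 PM = 10 h 44 min; less 30 min break → 10 h 14 min
Total: 6 h 48 min + 4 h 17 min + 9 h 39 min + 8 h 14 min + 10 h 14 min = 39 h 12 min.

39 h 12 min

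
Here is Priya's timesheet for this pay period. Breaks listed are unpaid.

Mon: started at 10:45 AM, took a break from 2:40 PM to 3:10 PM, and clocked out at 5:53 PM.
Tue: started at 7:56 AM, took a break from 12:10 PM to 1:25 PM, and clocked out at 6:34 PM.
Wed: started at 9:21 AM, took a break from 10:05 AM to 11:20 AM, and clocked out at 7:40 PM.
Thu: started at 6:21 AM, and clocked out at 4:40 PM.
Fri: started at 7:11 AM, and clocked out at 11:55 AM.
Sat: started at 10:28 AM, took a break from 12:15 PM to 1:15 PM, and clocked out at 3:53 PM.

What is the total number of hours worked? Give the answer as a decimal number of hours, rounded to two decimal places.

44.55 hours

Mon: 10:45 AM–5:53 PM = 7 h 8 min; less 30 min break → 6 h 38 min
Tue: 7:56 AM–6:34 PM = 10 h 38 min; less 75 min break → 9 h 23 min
Wed: 9:21 AM–7:40 PM = 10 h 19 min; less 75 min break → 9 h 4 min
Thu: 6:21 AM–4:40 PM = 10 h 19 min
Fri: 7:11 AM–11:55 AM = 4 h 44 min
Sat: 10:28 AM–3:53 PM = 5 h 25 min; less 60 min break → 4 h 25 min
Total: 6 h 38 min + 9 h 23 min + 9 h 4 min + 10 h 19 min + 4 h 44 min + 4 h 25 min = 44 h 33 min.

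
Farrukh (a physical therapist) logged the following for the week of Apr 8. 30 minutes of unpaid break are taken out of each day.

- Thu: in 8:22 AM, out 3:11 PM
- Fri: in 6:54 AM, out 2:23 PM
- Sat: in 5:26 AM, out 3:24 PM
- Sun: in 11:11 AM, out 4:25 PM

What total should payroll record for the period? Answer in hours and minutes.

Thu: 8:22 AM–3:11 PM = 6 h 49 min; less 30 min break → 6 h 19 min
Fri: 6:54 AM–2:23 PM = 7 h 29 min; less 30 min break → 6 h 59 min
Sat: 5:26 AM–3:24 PM = 9 h 58 min; less 30 min break → 9 h 28 min
Sun: 11:11 AM–4:25 PM = 5 h 14 min; less 30 min break → 4 h 44 min
Total: 6 h 19 min + 6 h 59 min + 9 h 28 min + 4 h 44 min = 27 h 30 min.

27 h 30 min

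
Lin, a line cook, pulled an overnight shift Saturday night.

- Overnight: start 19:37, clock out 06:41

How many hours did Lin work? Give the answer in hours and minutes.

11 h 4 min

Overnight: 19:37 → midnight = 4 h 23 min; midnight → 06:41 = 6 h 41 min; span 11 h 4 min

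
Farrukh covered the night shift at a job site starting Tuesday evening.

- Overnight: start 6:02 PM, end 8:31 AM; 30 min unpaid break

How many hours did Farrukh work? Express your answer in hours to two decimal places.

Overnight: 6:02 PM → midnight = 5 h 58 min; midnight → 8:31 AM = 8 h 31 min; span 14 h 29 min; less 30 min break → 13 h 59 min

13.98 hours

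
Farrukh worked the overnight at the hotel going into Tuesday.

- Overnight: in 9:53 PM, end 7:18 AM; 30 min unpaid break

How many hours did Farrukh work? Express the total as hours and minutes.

Overnight: 9:53 PM → midnight = 2 h 7 min; midnight → 7:18 AM = 7 h 18 min; span 9 h 25 min; less 30 min break → 8 h 55 min

8 h 55 min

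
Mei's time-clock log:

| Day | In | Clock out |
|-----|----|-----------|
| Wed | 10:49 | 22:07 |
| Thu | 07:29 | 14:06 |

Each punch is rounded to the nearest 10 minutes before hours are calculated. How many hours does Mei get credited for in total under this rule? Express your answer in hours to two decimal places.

Wed: in 10:49→10:50, out 22:07→22:10; 11 h 20 min
Thu: in 07:29→07:30, out 14:06→14:10; 6 h 40 min
Total credited: 18 h 0 min.

18.00 hours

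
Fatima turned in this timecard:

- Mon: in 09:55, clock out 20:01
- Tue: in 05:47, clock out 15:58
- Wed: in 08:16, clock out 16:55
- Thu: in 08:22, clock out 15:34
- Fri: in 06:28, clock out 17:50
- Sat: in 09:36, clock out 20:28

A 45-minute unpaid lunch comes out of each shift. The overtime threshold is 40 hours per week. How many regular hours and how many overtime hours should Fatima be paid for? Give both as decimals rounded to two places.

Mon: 09:55–20:01 = 10 h 6 min; less 45 min break → 9 h 21 min
Tue: 05:47–15:58 = 10 h 11 min; less 45 min break → 9 h 26 min
Wed: 08:16–16:55 = 8 h 39 min; less 45 min break → 7 h 54 min
Thu: 08:22–15:34 = 7 h 12 min; less 45 min break → 6 h 27 min
Fri: 06:28–17:50 = 11 h 22 min; less 45 min break → 10 h 37 min
Sat: 09:36–20:28 = 10 h 52 min; less 45 min break → 10 h 7 min
Total worked: 53 h 52 min = 53.87 h.
Threshold 40 h → overtime 13 h 52 min, regular 40 h 0 min.

Regular 40.00 hours, overtime 13.87 hours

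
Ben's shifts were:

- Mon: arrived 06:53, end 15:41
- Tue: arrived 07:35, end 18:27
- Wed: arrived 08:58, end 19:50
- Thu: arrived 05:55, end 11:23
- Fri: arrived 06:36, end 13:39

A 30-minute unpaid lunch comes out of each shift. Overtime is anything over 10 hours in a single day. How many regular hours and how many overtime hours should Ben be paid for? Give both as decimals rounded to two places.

Regular 39.82 hours, overtime 0.73 hours

Mon: 06:53–15:41 = 8 h 48 min; less 30 min break → 8 h 18 min
Tue: 07:35–18:27 = 10 h 52 min; less 30 min break → 10 h 22 min
Wed: 08:58–19:50 = 10 h 52 min; less 30 min break → 10 h 22 min
Thu: 05:55–11:23 = 5 h 28 min; less 30 min break → 4 h 58 min
Fri: 06:36–13:39 = 7 h 3 min; less 30 min break → 6 h 33 min
Mon reg 8 h 18 min / OT 0 h 0 min; Tue reg 10 h 0 min / OT 0 h 22 min; Wed reg 10 h 0 min / OT 0 h 22 min; Thu reg 4 h 58 min / OT 0 h 0 min; Fri reg 6 h 33 min / OT 0 h 0 min.
Totals: regular 39 h 49 min, overtime 0 h 44 min.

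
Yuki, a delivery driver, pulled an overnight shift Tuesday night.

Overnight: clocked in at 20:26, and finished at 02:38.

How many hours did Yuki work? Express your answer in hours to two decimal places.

Overnight: 20:26 → midnight = 3 h 34 min; midnight → 02:38 = 2 h 38 min; span 6 h 12 min

6.20 hours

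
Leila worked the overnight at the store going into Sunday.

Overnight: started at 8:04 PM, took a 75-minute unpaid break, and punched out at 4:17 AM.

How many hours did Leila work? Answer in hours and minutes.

Overnight: 8:04 PM → midnight = 3 h 56 min; midnight → 4:17 AM = 4 h 17 min; span 8 h 13 min; less 75 min break → 6 h 58 min

6 h 58 min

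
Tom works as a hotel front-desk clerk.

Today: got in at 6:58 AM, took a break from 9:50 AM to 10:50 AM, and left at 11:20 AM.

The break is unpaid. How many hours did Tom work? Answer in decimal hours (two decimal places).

Today: 6:58 AM–11:20 AM = 4 h 22 min; less 60 min break → 3 h 22 min

3.37 hours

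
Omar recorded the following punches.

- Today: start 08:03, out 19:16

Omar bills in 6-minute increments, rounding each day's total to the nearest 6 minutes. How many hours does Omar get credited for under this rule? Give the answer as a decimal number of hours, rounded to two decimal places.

11.20 hours

Today: 08:03–19:16 = 11 h 13 min → rounds to 11 h 12 min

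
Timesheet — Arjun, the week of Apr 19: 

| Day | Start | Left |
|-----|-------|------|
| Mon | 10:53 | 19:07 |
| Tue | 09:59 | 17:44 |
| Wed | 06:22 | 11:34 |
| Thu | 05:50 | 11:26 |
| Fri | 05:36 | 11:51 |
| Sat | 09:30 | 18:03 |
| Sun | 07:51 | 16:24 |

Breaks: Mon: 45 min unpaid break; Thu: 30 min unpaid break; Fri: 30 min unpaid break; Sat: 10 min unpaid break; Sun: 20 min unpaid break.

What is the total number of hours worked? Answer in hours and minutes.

47 h 53 min

Mon: 10:53–19:07 = 8 h 14 min; less 45 min break → 7 h 29 min
Tue: 09:59–17:44 = 7 h 45 min
Wed: 06:22–11:34 = 5 h 12 min
Thu: 05:50–11:26 = 5 h 36 min; less 30 min break → 5 h 6 min
Fri: 05:36–11:51 = 6 h 15 min; less 30 min break → 5 h 45 min
Sat: 09:30–18:03 = 8 h 33 min; less 10 min break → 8 h 23 min
Sun: 07:51–16:24 = 8 h 33 min; less 20 min break → 8 h 13 min
Total: 7 h 29 min + 7 h 45 min + 5 h 12 min + 5 h 6 min + 5 h 45 min + 8 h 23 min + 8 h 13 min = 47 h 53 min.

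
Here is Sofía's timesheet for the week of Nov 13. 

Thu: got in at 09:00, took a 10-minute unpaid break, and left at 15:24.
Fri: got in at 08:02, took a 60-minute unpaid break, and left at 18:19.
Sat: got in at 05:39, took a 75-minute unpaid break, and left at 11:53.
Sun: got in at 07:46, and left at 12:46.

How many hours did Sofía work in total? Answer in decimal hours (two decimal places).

Thu: 09:00–15:24 = 6 h 24 min; less 10 min break → 6 h 14 min
Fri: 08:02–18:19 = 10 h 17 min; less 60 min break → 9 h 17 min
Sat: 05:39–11:53 = 6 h 14 min; less 75 min break → 4 h 59 min
Sun: 07:46–12:46 = 5 h 0 min
Total: 6 h 14 min + 9 h 17 min + 4 h 59 min + 5 h 0 min = 25 h 30 min.

25.50 hours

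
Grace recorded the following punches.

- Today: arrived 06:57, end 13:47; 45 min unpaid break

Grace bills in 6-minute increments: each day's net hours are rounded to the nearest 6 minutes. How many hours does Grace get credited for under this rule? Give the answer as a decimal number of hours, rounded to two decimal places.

Today: 06:57–13:47 = 6 h 50 min − 45 min = 6 h 5 min → rounds to 6 h 6 min

6.10 hours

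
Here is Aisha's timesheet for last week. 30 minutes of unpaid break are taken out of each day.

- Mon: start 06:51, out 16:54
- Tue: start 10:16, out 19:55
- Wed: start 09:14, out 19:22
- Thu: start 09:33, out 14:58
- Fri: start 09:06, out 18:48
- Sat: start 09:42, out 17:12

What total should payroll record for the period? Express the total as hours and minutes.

49 h 27 min

Mon: 06:51–16:54 = 10 h 3 min; less 30 min break → 9 h 33 min
Tue: 10:16–19:55 = 9 h 39 min; less 30 min break → 9 h 9 min
Wed: 09:14–19:22 = 10 h 8 min; less 30 min break → 9 h 38 min
Thu: 09:33–14:58 = 5 h 25 min; less 30 min break → 4 h 55 min
Fri: 09:06–18:48 = 9 h 42 min; less 30 min break → 9 h 12 min
Sat: 09:42–17:12 = 7 h 30 min; less 30 min break → 7 h 0 min
Total: 9 h 33 min + 9 h 9 min + 9 h 38 min + 4 h 55 min + 9 h 12 min + 7 h 0 min = 49 h 27 min.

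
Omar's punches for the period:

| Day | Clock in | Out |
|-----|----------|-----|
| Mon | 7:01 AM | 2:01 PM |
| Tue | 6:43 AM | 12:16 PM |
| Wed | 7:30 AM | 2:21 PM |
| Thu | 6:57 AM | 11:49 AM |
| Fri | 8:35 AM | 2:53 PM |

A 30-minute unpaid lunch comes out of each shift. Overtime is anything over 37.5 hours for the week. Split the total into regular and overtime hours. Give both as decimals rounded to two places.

Mon: 7:01 AM–2:01 PM = 7 h 0 min; less 30 min break → 6 h 30 min
Tue: 6:43 AM–12:16 PM = 5 h 33 min; less 30 min break → 5 h 3 min
Wed: 7:30 AM–2:21 PM = 6 h 51 min; less 30 min break → 6 h 21 min
Thu: 6:57 AM–11:49 AM = 4 h 52 min; less 30 min break → 4 h 22 min
Fri: 8:35 AM–2:53 PM = 6 h 18 min; less 30 min break → 5 h 48 min
Total worked: 28 h 4 min = 28.07 h.
Threshold 37.5 h → overtime 0 h 0 min, regular 28 h 4 min.

Regular 28.07 hours, overtime 0.00 hours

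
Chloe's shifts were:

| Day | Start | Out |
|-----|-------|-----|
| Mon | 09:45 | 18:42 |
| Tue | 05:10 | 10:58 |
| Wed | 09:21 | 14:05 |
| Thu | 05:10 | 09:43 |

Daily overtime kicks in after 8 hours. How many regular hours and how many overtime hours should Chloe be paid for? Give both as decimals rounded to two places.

Mon: 09:45–18:42 = 8 h 57 min
Tue: 05:10–10:58 = 5 h 48 min
Wed: 09:21–14:05 = 4 h 44 min
Thu: 05:10–09:43 = 4 h 33 min
Mon reg 8 h 0 min / OT 0 h 57 min; Tue reg 5 h 48 min / OT 0 h 0 min; Wed reg 4 h 44 min / OT 0 h 0 min; Thu reg 4 h 33 min / OT 0 h 0 min.
Totals: regular 23 h 5 min, overtime 0 h 57 min.

Regular 23.08 hours, overtime 0.95 hours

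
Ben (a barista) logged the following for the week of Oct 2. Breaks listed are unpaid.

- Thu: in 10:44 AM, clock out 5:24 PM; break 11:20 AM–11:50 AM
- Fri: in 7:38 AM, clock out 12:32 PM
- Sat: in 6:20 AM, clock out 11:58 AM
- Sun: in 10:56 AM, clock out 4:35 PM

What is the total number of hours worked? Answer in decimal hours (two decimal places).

Thu: 10:44 AM–5:24 PM = 6 h 40 min; less 30 min break → 6 h 10 min
Fri: 7:38 AM–12:32 PM = 4 h 54 min
Sat: 6:20 AM–11:58 AM = 5 h 38 min
Sun: 10:56 AM–4:35 PM = 5 h 39 min
Total: 6 h 10 min + 4 h 54 min + 5 h 38 min + 5 h 39 min = 22 h 21 min.

22.35 hours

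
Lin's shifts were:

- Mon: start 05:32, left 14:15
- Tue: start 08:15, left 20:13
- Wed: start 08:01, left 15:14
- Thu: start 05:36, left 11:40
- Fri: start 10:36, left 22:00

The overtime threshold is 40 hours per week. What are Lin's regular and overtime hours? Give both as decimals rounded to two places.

Mon: 05:32–14:15 = 8 h 43 min
Tue: 08:15–20:13 = 11 h 58 min
Wed: 08:01–15:14 = 7 h 13 min
Thu: 05:36–11:40 = 6 h 4 min
Fri: 10:36–22:00 = 11 h 24 min
Total worked: 45 h 22 min = 45.37 h.
Threshold 40 h → overtime 5 h 22 min, regular 40 h 0 min.

Regular 40.00 hours, overtime 5.37 hours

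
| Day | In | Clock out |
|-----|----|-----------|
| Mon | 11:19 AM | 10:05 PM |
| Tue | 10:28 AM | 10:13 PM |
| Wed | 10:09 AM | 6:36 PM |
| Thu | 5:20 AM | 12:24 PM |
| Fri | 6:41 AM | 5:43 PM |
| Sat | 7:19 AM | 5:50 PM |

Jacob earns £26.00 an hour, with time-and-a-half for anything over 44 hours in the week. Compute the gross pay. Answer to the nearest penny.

£1751.75

Mon: 11:19 AM–10:05 PM = 10 h 46 min
Tue: 10:28 AM–10:13 PM = 11 h 45 min
Wed: 10:09 AM–6:36 PM = 8 h 27 min
Thu: 5:20 AM–12:24 PM = 7 h 4 min
Fri: 6:41 AM–5:43 PM = 11 h 2 min
Sat: 7:19 AM–5:50 PM = 10 h 31 min
Total worked: 59 h 35 min = 3575 min.
Regular 44 h 0 min = 2640 min at £26.00/h; overtime 15 h 35 min = 935 min at £39.00/h.
Pay = (2640 × £26.00 + 935 × £39.00) ÷ 60 = £1751.75.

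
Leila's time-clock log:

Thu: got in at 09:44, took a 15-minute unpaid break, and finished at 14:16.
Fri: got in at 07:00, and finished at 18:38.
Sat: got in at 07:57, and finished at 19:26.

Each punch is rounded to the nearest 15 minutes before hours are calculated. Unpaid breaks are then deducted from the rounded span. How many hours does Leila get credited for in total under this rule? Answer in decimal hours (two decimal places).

Thu: in 09:44→09:45, out 14:16→14:15; 4 h 30 min − 15 min = 4 h 15 min
Fri: in 07:00→07:00, out 18:38→18:45; 11 h 45 min
Sat: in 07:57→08:00, out 19:26→19:30; 11 h 30 min
Total credited: 27 h 30 min.

27.50 hours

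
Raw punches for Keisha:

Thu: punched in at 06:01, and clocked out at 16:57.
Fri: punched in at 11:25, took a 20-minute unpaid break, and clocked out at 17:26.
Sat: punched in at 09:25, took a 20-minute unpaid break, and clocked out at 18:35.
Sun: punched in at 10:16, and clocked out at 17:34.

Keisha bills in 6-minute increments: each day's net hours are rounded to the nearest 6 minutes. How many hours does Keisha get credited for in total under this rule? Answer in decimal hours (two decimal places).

Thu: 06:01–16:57 = 10 h 56 min → rounds to 10 h 54 min
Fri: 11:25–17:26 = 6 h 1 min − 20 min = 5 h 41 min → rounds to 5 h 42 min
Sat: 09:25–18:35 = 9 h 10 min − 20 min = 8 h 50 min → rounds to 8 h 48 min
Sun: 10:16–17:34 = 7 h 18 min → rounds to 7 h 18 min
Total credited: 32 h 42 min.

32.70 hours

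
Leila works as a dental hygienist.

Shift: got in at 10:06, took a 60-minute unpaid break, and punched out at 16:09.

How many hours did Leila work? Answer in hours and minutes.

Shift: 10:06–16:09 = 6 h 3 min; less 60 min break → 5 h 3 min

5 h 3 min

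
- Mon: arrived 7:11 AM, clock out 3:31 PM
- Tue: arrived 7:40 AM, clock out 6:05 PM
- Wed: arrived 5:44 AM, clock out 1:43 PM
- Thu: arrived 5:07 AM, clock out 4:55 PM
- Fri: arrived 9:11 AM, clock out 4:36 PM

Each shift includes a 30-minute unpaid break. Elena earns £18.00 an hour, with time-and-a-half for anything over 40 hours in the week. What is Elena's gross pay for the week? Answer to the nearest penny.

£813.15

Mon: 7:11 AM–3:31 PM = 8 h 20 min; less 30 min break → 7 h 50 min
Tue: 7:40 AM–6:05 PM = 10 h 25 min; less 30 min break → 9 h 55 min
Wed: 5:44 AM–1:43 PM = 7 h 59 min; less 30 min break → 7 h 29 min
Thu: 5:07 AM–4:55 PM = 11 h 48 min; less 30 min break → 11 h 18 min
Fri: 9:11 AM–4:36 PM = 7 h 25 min; less 30 min break → 6 h 55 min
Total worked: 43 h 27 min = 2607 min.
Regular 40 h 0 min = 2400 min at £18.00/h; overtime 3 h 27 min = 207 min at £27.00/h.
Pay = (2400 × £18.00 + 207 × £27.00) ÷ 60 = £813.15.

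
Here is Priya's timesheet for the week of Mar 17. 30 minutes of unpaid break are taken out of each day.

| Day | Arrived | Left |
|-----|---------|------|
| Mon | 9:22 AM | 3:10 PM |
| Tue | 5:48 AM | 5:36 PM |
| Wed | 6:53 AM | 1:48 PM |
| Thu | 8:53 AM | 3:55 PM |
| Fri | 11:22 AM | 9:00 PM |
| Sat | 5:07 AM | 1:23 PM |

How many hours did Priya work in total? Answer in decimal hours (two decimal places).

46.45 hours

Mon: 9:22 AM–3:10 PM = 5 h 48 min; less 30 min break → 5 h 18 min
Tue: 5:48 AM–5:36 PM = 11 h 48 min; less 30 min break → 11 h 18 min
Wed: 6:53 AM–1:48 PM = 6 h 55 min; less 30 min break → 6 h 25 min
Thu: 8:53 AM–3:55 PM = 7 h 2 min; less 30 min break → 6 h 32 min
Fri: 11:22 AM–9:00 PM = 9 h 38 min; less 30 min break → 9 h 8 min
Sat: 5:07 AM–1:23 PM = 8 h 16 min; less 30 min break → 7 h 46 min
Total: 5 h 18 min + 11 h 18 min + 6 h 25 min + 6 h 32 min + 9 h 8 min + 7 h 46 min = 46 h 27 min.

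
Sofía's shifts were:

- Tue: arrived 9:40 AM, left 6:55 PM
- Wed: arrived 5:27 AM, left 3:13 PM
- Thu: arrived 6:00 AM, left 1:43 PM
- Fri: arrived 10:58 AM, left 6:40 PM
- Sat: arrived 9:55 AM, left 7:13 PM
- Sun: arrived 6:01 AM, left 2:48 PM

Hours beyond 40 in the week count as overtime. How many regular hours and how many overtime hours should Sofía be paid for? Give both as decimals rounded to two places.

Tue: 9:40 AM–6:55 PM = 9 h 15 min
Wed: 5:27 AM–3:13 PM = 9 h 46 min
Thu: 6:00 AM–1:43 PM = 7 h 43 min
Fri: 10:58 AM–6:40 PM = 7 h 42 min
Sat: 9:55 AM–7:13 PM = 9 h 18 min
Sun: 6:01 AM–2:48 PM = 8 h 47 min
Total worked: 52 h 31 min = 52.52 h.
Threshold 40 h → overtime 12 h 31 min, regular 40 h 0 min.

Regular 40.00 hours, overtime 12.52 hours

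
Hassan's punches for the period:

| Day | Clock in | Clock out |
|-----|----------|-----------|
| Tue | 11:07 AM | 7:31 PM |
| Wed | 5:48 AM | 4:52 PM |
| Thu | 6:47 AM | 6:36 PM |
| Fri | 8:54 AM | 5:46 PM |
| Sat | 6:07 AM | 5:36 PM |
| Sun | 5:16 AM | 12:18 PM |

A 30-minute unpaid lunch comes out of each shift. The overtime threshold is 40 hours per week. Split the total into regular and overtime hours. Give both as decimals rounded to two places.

Tue: 11:07 AM–7:31 PM = 8 h 24 min; less 30 min break → 7 h 54 min
Wed: 5:48 AM–4:52 PM = 11 h 4 min; less 30 min break → 10 h 34 min
Thu: 6:47 AM–6:36 PM = 11 h 49 min; less 30 min break → 11 h 19 min
Fri: 8:54 AM–5:46 PM = 8 h 52 min; less 30 min break → 8 h 22 min
Sat: 6:07 AM–5:36 PM = 11 h 29 min; less 30 min break → 10 h 59 min
Sun: 5:16 AM–12:18 PM = 7 h 2 min; less 30 min break → 6 h 32 min
Total worked: 55 h 40 min = 55.67 h.
Threshold 40 h → overtime 15 h 40 min, regular 40 h 0 min.

Regular 40.00 hours, overtime 15.67 hours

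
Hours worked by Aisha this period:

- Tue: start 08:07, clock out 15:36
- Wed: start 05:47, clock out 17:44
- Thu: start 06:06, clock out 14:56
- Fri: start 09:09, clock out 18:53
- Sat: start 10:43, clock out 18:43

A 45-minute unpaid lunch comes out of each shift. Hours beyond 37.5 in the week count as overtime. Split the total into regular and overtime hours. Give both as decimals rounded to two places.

Tue: 08:07–15:36 = 7 h 29 min; less 45 min break → 6 h 44 min
Wed: 05:47–17:44 = 11 h 57 min; less 45 min break → 11 h 12 min
Thu: 06:06–14:56 = 8 h 50 min; less 45 min break → 8 h 5 min
Fri: 09:09–18:53 = 9 h 44 min; less 45 min break → 8 h 59 min
Sat: 10:43–18:43 = 8 h 0 min; less 45 min break → 7 h 15 min
Total worked: 42 h 15 min = 42.25 h.
Threshold 37.5 h → overtime 4 h 45 min, regular 37 h 30 min.

Regular 37.50 hours, overtime 4.75 hours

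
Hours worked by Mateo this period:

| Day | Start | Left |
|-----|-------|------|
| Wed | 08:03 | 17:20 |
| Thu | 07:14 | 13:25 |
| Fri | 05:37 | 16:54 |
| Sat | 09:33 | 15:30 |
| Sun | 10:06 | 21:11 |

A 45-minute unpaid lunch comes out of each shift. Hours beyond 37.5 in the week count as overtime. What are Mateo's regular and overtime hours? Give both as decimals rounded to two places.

Wed: 08:03–17:20 = 9 h 17 min; less 45 min break → 8 h 32 min
Thu: 07:14–13:25 = 6 h 11 min; less 45 min break → 5 h 26 min
Fri: 05:37–16:54 = 11 h 17 min; less 45 min break → 10 h 32 min
Sat: 09:33–15:30 = 5 h 57 min; less 45 min break → 5 h 12 min
Sun: 10:06–21:11 = 11 h 5 min; less 45 min break → 10 h 20 min
Total worked: 40 h 2 min = 40.03 h.
Threshold 37.5 h → overtime 2 h 32 min, regular 37 h 30 min.

Regular 37.50 hours, overtime 2.53 hours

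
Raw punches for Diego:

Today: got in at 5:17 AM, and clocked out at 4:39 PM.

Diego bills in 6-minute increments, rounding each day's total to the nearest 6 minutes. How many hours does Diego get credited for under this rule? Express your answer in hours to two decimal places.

Today: 5:17 AM–4:39 PM = 11 h 22 min → rounds to 11 h 24 min

11.40 hours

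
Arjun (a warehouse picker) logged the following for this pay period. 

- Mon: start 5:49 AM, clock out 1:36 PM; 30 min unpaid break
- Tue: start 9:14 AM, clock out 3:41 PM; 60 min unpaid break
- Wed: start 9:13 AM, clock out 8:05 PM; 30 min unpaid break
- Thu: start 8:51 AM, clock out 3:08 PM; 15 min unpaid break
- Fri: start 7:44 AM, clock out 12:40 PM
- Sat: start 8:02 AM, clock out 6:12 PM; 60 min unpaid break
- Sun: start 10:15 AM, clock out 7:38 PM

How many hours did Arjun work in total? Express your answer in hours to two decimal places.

52.62 hours

Mon: 5:49 AM–1:36 PM = 7 h 47 min; less 30 min break → 7 h 17 min
Tue: 9:14 AM–3:41 PM = 6 h 27 min; less 60 min break → 5 h 27 min
Wed: 9:13 AM–8:05 PM = 10 h 52 min; less 30 min break → 10 h 22 min
Thu: 8:51 AM–3:08 PM = 6 h 17 min; less 15 min break → 6 h 2 min
Fri: 7:44 AM–12:40 PM = 4 h 56 min
Sat: 8:02 AM–6:12 PM = 10 h 10 min; less 60 min break → 9 h 10 min
Sun: 10:15 AM–7:38 PM = 9 h 23 min
Total: 7 h 17 min + 5 h 27 min + 10 h 22 min + 6 h 2 min + 4 h 56 min + 9 h 10 min + 9 h 23 min = 52 h 37 min.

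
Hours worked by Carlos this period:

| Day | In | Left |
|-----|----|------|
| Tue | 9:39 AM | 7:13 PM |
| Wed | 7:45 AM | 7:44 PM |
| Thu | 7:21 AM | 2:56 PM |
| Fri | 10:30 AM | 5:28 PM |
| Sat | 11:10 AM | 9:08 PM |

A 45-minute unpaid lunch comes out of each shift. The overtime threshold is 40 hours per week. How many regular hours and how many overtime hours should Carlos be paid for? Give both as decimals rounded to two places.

Tue: 9:39 AM–7:13 PM = 9 h 34 min; less 45 min break → 8 h 49 min
Wed: 7:45 AM–7:44 PM = 11 h 59 min; less 45 min break → 11 h 14 min
Thu: 7:21 AM–2:56 PM = 7 h 35 min; less 45 min break → 6 h 50 min
Fri: 10:30 AM–5:28 PM = 6 h 58 min; less 45 min break → 6 h 13 min
Sat: 11:10 AM–9:08 PM = 9 h 58 min; less 45 min break → 9 h 13 min
Total worked: 42 h 19 min = 42.32 h.
Threshold 40 h → overtime 2 h 19 min, regular 40 h 0 min.

Regular 40.00 hours, overtime 2.32 hours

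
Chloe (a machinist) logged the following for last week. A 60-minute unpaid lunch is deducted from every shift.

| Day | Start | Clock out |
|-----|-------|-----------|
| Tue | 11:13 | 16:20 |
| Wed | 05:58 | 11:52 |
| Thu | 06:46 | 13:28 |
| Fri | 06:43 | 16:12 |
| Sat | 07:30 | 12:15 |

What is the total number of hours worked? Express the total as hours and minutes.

Tue: 11:13–16:20 = 5 h 7 min; less 60 min break → 4 h 7 min
Wed: 05:58–11:52 = 5 h 54 min; less 60 min break → 4 h 54 min
Thu: 06:46–13:28 = 6 h 42 min; less 60 min break → 5 h 42 min
Fri: 06:43–16:12 = 9 h 29 min; less 60 min break → 8 h 29 min
Sat: 07:30–12:15 = 4 h 45 min; less 60 min break → 3 h 45 min
Total: 4 h 7 min + 4 h 54 min + 5 h 42 min + 8 h 29 min + 3 h 45 min = 26 h 57 min.

26 h 57 min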